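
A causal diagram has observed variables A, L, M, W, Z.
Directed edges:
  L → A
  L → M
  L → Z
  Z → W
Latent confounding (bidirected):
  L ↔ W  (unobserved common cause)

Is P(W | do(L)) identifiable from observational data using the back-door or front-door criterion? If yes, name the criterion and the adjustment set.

P(W|do(L)): frontdoor, adjust for {Z}.

desc(L)\{L}={A,M,W,Z}; candidates ⊆ {—}.
L↔W: latent back-door arc(s) into L.
size 0: {}; under {} L still reaches {W} ∋ W.
L↔W cannot be blocked by any observed set — no back-door set.
{Z}: (i) intercepts every directed L→W path; (ii) no back-door L→{Z}; (iii) {L} blocks every back-door {Z}→W. Front-door holds.
P(W|do(L)) = Σ_{Z} P(Z|L) Σ_{L'} P(W|Z,L')P(L').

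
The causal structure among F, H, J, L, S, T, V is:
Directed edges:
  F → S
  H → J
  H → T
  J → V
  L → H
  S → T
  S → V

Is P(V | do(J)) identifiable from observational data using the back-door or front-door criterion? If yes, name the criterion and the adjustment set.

P(V|do(J)): backdoor, adjust for ∅.

desc(J)\{J}={V}; candidates ⊆ {F,H,L,S,T}.
∅: J⊥V given ∅ in G with J→· removed — back-door holds.
P(V|do(J)) = P(V|J) — no adjustment needed.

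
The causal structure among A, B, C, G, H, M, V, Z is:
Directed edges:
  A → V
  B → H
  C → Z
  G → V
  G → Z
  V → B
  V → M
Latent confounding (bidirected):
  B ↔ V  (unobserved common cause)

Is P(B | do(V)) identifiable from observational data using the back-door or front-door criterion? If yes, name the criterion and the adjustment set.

desc(V)\{V}={B,H,M}; candidates ⊆ {A,C,G,Z}.
V↔B: latent back-door arc(s) into V.
size 0: {}; under {} V still reaches {A,B,G,H,Z} ∋ B.
size 1: {A}, {C}, {G} …(+1); under {A} V still reaches {B,G,H,Z} ∋ B.
size 2: {A,C}, {A,G}, {A,Z} …(+3); under {A,C} V still reaches {B,G,H,Z} ∋ B.
V↔B cannot be blocked by any observed set — no back-door set.
No mediator lies on a directed V→…→B path.
Neither criterion identifies P(B|do(V)) in this graph.

P(B|do(V)): not identifiable (no BD/FD set).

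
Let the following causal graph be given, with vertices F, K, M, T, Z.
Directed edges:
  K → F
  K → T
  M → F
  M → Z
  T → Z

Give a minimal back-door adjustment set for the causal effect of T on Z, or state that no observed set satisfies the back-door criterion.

T→Z: minimal back-door set ∅.

desc(T)\{T}={Z}; candidates ⊆ {F,K,M}.
∅: T⊥Z given ∅ in G with T→· removed — back-door holds.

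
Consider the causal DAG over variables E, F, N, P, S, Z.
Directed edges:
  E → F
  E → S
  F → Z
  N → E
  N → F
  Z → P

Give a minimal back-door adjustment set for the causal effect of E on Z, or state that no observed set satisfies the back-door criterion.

desc(E)\{E}={F,P,S,Z}; candidates ⊆ {N}.
size 0: {}; under {} E still reaches {F,N,P,Z} ∋ Z.
{N}: E⊥Z given {N} in G with E→· removed — back-door holds.

E→Z: minimal back-door set {N}.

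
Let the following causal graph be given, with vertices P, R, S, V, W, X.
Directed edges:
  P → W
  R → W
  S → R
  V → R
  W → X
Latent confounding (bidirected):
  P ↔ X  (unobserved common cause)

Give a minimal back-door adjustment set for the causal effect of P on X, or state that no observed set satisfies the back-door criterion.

desc(P)\{P}={W,X}; candidates ⊆ {R,S,V}.
P↔X: latent back-door arc(s) into P.
size 0: {}; under {} P still reaches {X} ∋ X.
size 1: {R}, {S}, {V}; under {R} P still reaches {X} ∋ X.
size 2: {R,S}, {R,V}, {S,V}; under {R,S} P still reaches {X} ∋ X.
P↔X cannot be blocked by any observed set — no back-door set.

P→X: no observed back-door set.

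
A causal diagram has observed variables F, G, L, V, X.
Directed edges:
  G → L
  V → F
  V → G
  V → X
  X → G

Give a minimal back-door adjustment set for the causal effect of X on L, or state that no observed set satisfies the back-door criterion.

desc(X)\{X}={G,L}; candidates ⊆ {F,V}.
size 0: {}; under {} X still reaches {F,G,L,V} ∋ L.
{V}: X⊥L given {V} in G with X→· removed — back-door holds.

X→L: minimal back-door set {V}.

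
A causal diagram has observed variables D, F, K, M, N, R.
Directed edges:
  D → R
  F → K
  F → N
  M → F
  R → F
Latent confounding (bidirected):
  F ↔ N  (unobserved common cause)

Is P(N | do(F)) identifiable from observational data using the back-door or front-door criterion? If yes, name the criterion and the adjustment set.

desc(F)\{F}={K,N}; candidates ⊆ {D,M,R}.
F↔N: latent back-door arc(s) into F.
size 0: {}; under {} F still reaches {D,M,N,R} ∋ N.
size 1: {D}, {M}, {R}; under {D} F still reaches {M,N,R} ∋ N.
size 2: {D,M}, {D,R}, {M,R}; under {D,M} F still reaches {N,R} ∋ N.
F↔N cannot be blocked by any observed set — no back-door set.
No mediator lies on a directed F→…→N path.
Neither criterion identifies P(N|do(F)) in this graph.

P(N|do(F)): not identifiable (no BD/FD set).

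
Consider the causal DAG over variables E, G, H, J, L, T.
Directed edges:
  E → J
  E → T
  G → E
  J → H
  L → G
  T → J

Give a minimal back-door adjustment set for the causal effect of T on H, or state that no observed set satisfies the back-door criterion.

desc(T)\{T}={H,J}; candidates ⊆ {E,G,L}.
size 0: {}; under {} T still reaches {E,G,H,J,L} ∋ H.
{E}: T⊥H given {E} in G with T→· removed — back-door holds.

T→H: minimal back-door set {E}.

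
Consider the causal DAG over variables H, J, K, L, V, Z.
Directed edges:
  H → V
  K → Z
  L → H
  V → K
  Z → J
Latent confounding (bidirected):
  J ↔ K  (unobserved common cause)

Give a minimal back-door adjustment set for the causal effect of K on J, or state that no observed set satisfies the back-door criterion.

desc(K)\{K}={J,Z}; candidates ⊆ {H,L,V}.
K↔J: latent back-door arc(s) into K.
size 0: {}; under {} K still reaches {H,J,L,V} ∋ J.
size 1: {H}, {L}, {V}; under {H} K still reaches {J,V} ∋ J.
size 2: {H,L}, {H,V}, {L,V}; under {H,L} K still reaches {J,V} ∋ J.
K↔J cannot be blocked by any observed set — no back-door set.

K→J: no observed back-door set.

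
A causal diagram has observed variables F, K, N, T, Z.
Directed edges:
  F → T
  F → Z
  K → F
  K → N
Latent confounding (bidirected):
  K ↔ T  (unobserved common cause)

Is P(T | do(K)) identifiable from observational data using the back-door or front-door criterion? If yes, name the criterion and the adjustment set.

P(T|do(K)): frontdoor, adjust for {F}.

desc(K)\{K}={F,N,T,Z}; candidates ⊆ {—}.
K↔T: latent back-door arc(s) into K.
size 0: {}; under {} K still reaches {T} ∋ T.
K↔T cannot be blocked by any observed set — no back-door set.
{F}: (i) intercepts every directed K→T path; (ii) no back-door K→{F}; (iii) {K} blocks every back-door {F}→T. Front-door holds.
P(T|do(K)) = Σ_{F} P(F|K) Σ_{K'} P(T|F,K')P(K').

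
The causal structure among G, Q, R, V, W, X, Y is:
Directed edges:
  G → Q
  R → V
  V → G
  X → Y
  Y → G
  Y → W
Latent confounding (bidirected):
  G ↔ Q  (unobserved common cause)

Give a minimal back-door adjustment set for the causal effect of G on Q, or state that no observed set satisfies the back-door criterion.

G→Q: no observed back-door set.

desc(G)\{G}={Q}; candidates ⊆ {R,V,W,X,Y}.
G↔Q: latent back-door arc(s) into G.
size 0: {}; under {} G still reaches {Q,R,V,W,X,Y} ∋ Q.
size 1: {R}, {V}, {W} …(+2); under {R} G still reaches {Q,V,W,X,Y} ∋ Q.
size 2: {R,V}, {R,W}, {R,X} …(+7); under {R,V} G still reaches {Q,W,X,Y} ∋ Q.
G↔Q cannot be blocked by any observed set — no back-door set.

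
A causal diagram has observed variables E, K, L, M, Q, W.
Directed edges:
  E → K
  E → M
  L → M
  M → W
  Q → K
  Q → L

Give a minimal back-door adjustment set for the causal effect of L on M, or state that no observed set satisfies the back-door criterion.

L→M: minimal back-door set ∅.

desc(L)\{L}={M,W}; candidates ⊆ {E,K,Q}.
∅: L⊥M given ∅ in G with L→· removed — back-door holds.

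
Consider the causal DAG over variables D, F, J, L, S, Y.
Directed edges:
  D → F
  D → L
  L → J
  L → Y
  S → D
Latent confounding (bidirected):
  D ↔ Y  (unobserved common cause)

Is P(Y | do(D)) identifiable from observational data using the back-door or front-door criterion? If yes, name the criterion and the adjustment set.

desc(D)\{D}={F,J,L,Y}; candidates ⊆ {S}.
D↔Y: latent back-door arc(s) into D.
size 0: {}; under {} D still reaches {S,Y} ∋ Y.
size 1: {S}; under {S} D still reaches {Y} ∋ Y.
D↔Y cannot be blocked by any observed set — no back-door set.
{L}: (i) intercepts every directed D→Y path; (ii) no back-door D→{L}; (iii) {D} blocks every back-door {L}→Y. Front-door holds.
P(Y|do(D)) = Σ_{L} P(L|D) Σ_{D'} P(Y|L,D')P(D').

P(Y|do(D)): frontdoor, adjust for {L}.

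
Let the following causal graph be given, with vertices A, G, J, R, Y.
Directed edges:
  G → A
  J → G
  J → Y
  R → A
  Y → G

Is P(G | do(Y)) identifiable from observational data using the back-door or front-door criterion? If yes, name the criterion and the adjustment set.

P(G|do(Y)): backdoor, adjust for {J}.

desc(Y)\{Y}={A,G}; candidates ⊆ {J,R}.
size 0: {}; under {} Y still reaches {A,G,J} ∋ G.
{J}: Y⊥G given {J} in G with Y→· removed — back-door holds.
P(G|do(Y)) = Σ_{J} P(G|Y,J)·P(J).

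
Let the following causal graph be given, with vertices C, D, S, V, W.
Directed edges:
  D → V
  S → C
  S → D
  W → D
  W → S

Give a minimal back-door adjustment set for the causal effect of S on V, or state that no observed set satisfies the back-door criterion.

desc(S)\{S}={C,D,V}; candidates ⊆ {W}.
size 0: {}; under {} S still reaches {D,V,W} ∋ V.
{W}: S⊥V given {W} in G with S→· removed — back-door holds.

S→V: minimal back-door set {W}.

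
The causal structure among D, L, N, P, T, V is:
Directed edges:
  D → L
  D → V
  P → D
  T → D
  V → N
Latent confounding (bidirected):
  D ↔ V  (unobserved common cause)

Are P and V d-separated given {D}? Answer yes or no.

No — P and V are d-connected given {D}.

Bayes-Ball from P | {D} reaches {N,T,V}.
V ∈ reach(P|{D}) ⇒ P ⊥̸ V | {D}.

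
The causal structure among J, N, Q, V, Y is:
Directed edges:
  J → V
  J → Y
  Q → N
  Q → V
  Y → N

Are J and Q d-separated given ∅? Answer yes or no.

Yes — J ⊥ Q | ∅.

Bayes-Ball from J | ∅ reaches {N,V,Y}.
Q ∉ reach(J|∅) ⇒ J ⊥ Q | ∅.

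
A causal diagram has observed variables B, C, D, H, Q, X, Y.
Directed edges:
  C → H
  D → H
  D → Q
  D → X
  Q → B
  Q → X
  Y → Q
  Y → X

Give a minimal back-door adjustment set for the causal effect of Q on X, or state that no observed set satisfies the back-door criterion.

desc(Q)\{Q}={B,X}; candidates ⊆ {C,D,H,Y}.
size 0: {}; under {} Q still reaches {D,H,X,Y} ∋ X.
size 1: {C}, {D}, {H} …(+1); under {C} Q still reaches {D,H,X,Y} ∋ X.
{D,Y}: Q⊥X given {D,Y} in G with Q→· removed — back-door holds.

Q→X: minimal back-door set {D, Y}.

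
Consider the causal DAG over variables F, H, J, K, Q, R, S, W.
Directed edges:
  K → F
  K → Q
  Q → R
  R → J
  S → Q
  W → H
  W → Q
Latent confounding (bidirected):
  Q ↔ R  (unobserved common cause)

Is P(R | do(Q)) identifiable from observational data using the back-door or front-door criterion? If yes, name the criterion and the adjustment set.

desc(Q)\{Q}={J,R}; candidates ⊆ {F,H,K,S,W}.
Q↔R: latent back-door arc(s) into Q.
size 0: {}; under {} Q still reaches {F,H,J,K,R,S,W} ∋ R.
size 1: {F}, {H}, {K} …(+2); under {F} Q still reaches {H,J,K,R,S,W} ∋ R.
size 2: {F,H}, {F,K}, {F,S} …(+7); under {F,H} Q still reaches {J,K,R,S,W} ∋ R.
Q↔R cannot be blocked by any observed set — no back-door set.
No mediator lies on a directed Q→…→R path.
Neither criterion identifies P(R|do(Q)) in this graph.

P(R|do(Q)): not identifiable (no BD/FD set).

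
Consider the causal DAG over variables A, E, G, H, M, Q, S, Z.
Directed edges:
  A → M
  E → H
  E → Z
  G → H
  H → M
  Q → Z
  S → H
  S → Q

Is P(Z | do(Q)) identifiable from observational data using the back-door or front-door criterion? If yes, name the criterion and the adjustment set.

P(Z|do(Q)): backdoor, adjust for ∅.

desc(Q)\{Q}={Z}; candidates ⊆ {A,E,G,H,M,S}.
∅: Q⊥Z given ∅ in G with Q→· removed — back-door holds.
P(Z|do(Q)) = P(Z|Q) — no adjustment needed.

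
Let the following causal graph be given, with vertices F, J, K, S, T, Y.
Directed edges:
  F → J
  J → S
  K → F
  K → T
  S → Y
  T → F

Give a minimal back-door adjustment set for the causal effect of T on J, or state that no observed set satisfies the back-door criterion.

T→J: minimal back-door set {K}.

desc(T)\{T}={F,J,S,Y}; candidates ⊆ {K}.
size 0: {}; under {} T still reaches {F,J,K,S,Y} ∋ J.
{K}: T⊥J given {K} in G with T→· removed — back-door holds.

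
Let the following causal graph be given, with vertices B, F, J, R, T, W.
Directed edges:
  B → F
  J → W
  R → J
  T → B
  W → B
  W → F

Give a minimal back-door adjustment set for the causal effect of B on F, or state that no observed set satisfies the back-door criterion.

desc(B)\{B}={F}; candidates ⊆ {J,R,T,W}.
size 0: {}; under {} B still reaches {F,J,R,T,W} ∋ F.
{W}: B⊥F given {W} in G with B→· removed — back-door holds.

B→F: minimal back-door set {W}.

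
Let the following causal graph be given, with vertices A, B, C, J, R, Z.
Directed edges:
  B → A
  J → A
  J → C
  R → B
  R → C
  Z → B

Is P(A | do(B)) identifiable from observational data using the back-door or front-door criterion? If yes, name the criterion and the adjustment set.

P(A|do(B)): backdoor, adjust for ∅.

desc(B)\{B}={A}; candidates ⊆ {C,J,R,Z}.
∅: B⊥A given ∅ in G with B→· removed — back-door holds.
P(A|do(B)) = P(A|B) — no adjustment needed.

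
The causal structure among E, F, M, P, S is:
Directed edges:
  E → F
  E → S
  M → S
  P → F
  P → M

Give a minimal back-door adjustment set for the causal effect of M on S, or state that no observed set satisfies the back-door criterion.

desc(M)\{M}={S}; candidates ⊆ {E,F,P}.
∅: M⊥S given ∅ in G with M→· removed — back-door holds.

M→S: minimal back-door set ∅.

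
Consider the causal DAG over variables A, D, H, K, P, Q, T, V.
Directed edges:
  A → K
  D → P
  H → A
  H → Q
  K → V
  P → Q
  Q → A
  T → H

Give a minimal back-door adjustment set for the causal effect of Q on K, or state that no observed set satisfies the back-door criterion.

Q→K: minimal back-door set {H}.

desc(Q)\{Q}={A,K,V}; candidates ⊆ {D,H,P,T}.
size 0: {}; under {} Q still reaches {A,D,H,K,P,T,V} ∋ K.
{H}: Q⊥K given {H} in G with Q→· removed — back-door holds.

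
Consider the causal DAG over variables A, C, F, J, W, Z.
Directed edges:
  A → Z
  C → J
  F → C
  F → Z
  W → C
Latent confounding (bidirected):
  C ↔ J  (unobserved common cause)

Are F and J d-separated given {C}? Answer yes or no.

No — F and J are d-connected given {C}.

Bayes-Ball from F | {C} reaches {J,W,Z}.
J ∈ reach(F|{C}) ⇒ F ⊥̸ J | {C}.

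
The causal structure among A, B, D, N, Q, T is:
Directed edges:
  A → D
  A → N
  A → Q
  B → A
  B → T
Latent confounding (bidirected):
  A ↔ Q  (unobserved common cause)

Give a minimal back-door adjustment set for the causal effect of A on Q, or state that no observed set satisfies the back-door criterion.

desc(A)\{A}={D,N,Q}; candidates ⊆ {B,T}.
A↔Q: latent back-door arc(s) into A.
size 0: {}; under {} A still reaches {B,Q,T} ∋ Q.
size 1: {B}, {T}; under {B} A still reaches {Q} ∋ Q.
size 2: {B,T}; under {B,T} A still reaches {Q} ∋ Q.
A↔Q cannot be blocked by any observed set — no back-door set.

A→Q: no observed back-door set.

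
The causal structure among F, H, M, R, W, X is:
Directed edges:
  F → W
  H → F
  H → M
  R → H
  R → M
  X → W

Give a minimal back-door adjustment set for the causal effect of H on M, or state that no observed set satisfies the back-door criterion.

H→M: minimal back-door set {R}.

desc(H)\{H}={F,M,W}; candidates ⊆ {R,X}.
size 0: {}; under {} H still reaches {M,R} ∋ M.
{R}: H⊥M given {R} in G with H→· removed — back-door holds.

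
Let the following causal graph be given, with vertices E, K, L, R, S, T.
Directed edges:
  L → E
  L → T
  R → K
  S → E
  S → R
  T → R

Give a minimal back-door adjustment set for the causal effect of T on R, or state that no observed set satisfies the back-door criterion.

T→R: minimal back-door set ∅.

desc(T)\{T}={K,R}; candidates ⊆ {E,L,S}.
∅: T⊥R given ∅ in G with T→· removed — back-door holds.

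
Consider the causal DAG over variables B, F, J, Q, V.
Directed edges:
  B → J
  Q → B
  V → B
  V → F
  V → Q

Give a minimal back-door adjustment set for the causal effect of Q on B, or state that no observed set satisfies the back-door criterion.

desc(Q)\{Q}={B,J}; candidates ⊆ {F,V}.
size 0: {}; under {} Q still reaches {B,F,J,V} ∋ B.
{V}: Q⊥B given {V} in G with Q→· removed — back-door holds.

Q→B: minimal back-door set {V}.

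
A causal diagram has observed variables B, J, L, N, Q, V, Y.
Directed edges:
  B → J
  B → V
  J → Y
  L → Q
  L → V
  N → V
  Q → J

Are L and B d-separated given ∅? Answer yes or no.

Bayes-Ball from L | ∅ reaches {J,Q,V,Y}.
B ∉ reach(L|∅) ⇒ L ⊥ B | ∅.

Yes — L ⊥ B | ∅.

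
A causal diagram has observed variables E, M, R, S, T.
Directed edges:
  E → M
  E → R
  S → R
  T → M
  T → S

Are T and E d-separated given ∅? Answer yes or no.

Bayes-Ball from T | ∅ reaches {M,R,S}.
E ∉ reach(T|∅) ⇒ T ⊥ E | ∅.

Yes — T ⊥ E | ∅.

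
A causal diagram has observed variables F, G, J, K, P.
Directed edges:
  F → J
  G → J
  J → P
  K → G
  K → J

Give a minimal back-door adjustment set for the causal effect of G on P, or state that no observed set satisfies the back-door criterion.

G→P: minimal back-door set {K}.

desc(G)\{G}={J,P}; candidates ⊆ {F,K}.
size 0: {}; under {} G still reaches {J,K,P} ∋ P.
{K}: G⊥P given {K} in G with G→· removed — back-door holds.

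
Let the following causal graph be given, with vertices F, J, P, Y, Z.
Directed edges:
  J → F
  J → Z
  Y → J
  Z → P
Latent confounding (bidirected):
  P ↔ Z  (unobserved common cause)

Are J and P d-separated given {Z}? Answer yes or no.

No — J and P are d-connected given {Z}.

Bayes-Ball from J | {Z} reaches {F,P,Y}.
P ∈ reach(J|{Z}) ⇒ J ⊥̸ P | {Z}.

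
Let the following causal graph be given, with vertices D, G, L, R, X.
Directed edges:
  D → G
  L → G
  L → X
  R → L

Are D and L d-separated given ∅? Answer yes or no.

Yes — D ⊥ L | ∅.

Bayes-Ball from D | ∅ reaches {G}.
L ∉ reach(D|∅) ⇒ D ⊥ L | ∅.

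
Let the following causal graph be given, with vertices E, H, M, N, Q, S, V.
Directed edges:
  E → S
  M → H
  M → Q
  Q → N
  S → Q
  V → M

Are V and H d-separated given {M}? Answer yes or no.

Bayes-Ball from V | {M} reaches ∅.
H ∉ reach(V|{M}) ⇒ V ⊥ H | {M}.

Yes — V ⊥ H | {M}.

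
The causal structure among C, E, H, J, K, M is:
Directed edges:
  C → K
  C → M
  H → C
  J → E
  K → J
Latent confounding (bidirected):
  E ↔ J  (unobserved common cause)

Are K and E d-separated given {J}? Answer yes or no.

No — K and E are d-connected given {J}.

Bayes-Ball from K | {J} reaches {C,E,H,M}.
E ∈ reach(K|{J}) ⇒ K ⊥̸ E | {J}.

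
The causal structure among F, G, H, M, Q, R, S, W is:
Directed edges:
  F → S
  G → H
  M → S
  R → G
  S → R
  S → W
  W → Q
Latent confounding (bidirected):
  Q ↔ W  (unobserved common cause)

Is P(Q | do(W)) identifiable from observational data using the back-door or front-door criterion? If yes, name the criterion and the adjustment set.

desc(W)\{W}={Q}; candidates ⊆ {F,G,H,M,R,S}.
W↔Q: latent back-door arc(s) into W.
size 0: {}; under {} W still reaches {F,G,H,M,Q,R,S} ∋ Q.
size 1: {F}, {G}, {H} …(+3); under {F} W still reaches {G,H,M,Q,R,S} ∋ Q.
size 2: {F,G}, {F,H}, {F,M} …(+12); under {F,G} W still reaches {M,Q,R,S} ∋ Q.
W↔Q cannot be blocked by any observed set — no back-door set.
No mediator lies on a directed W→…→Q path.
Neither criterion identifies P(Q|do(W)) in this graph.

P(Q|do(W)): not identifiable (no BD/FD set).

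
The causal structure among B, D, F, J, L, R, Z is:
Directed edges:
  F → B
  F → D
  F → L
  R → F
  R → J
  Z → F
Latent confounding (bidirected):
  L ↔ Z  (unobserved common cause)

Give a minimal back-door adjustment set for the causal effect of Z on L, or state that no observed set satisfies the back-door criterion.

Z→L: no observed back-door set.

desc(Z)\{Z}={B,D,F,L}; candidates ⊆ {J,R}.
Z↔L: latent back-door arc(s) into Z.
size 0: {}; under {} Z still reaches {L} ∋ L.
size 1: {J}, {R}; under {J} Z still reaches {L} ∋ L.
size 2: {J,R}; under {J,R} Z still reaches {L} ∋ L.
Z↔L cannot be blocked by any observed set — no back-door set.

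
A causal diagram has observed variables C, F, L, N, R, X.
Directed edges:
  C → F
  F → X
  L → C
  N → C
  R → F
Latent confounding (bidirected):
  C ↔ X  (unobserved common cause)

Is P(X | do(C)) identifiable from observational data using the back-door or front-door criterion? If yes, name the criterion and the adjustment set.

desc(C)\{C}={F,X}; candidates ⊆ {L,N,R}.
C↔X: latent back-door arc(s) into C.
size 0: {}; under {} C still reaches {L,N,X} ∋ X.
size 1: {L}, {N}, {R}; under {L} C still reaches {N,X} ∋ X.
size 2: {L,N}, {L,R}, {N,R}; under {L,N} C still reaches {X} ∋ X.
C↔X cannot be blocked by any observed set — no back-door set.
{F}: (i) intercepts every directed C→X path; (ii) no back-door C→{F}; (iii) {C} blocks every back-door {F}→X. Front-door holds.
P(X|do(C)) = Σ_{F} P(F|C) Σ_{C'} P(X|F,C')P(C').

P(X|do(C)): frontdoor, adjust for {F}.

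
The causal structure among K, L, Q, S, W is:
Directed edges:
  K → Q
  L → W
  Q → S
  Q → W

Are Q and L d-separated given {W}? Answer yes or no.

No — Q and L are d-connected given {W}.

Bayes-Ball from Q | {W} reaches {K,L,S}.
L ∈ reach(Q|{W}) ⇒ Q ⊥̸ L | {W}.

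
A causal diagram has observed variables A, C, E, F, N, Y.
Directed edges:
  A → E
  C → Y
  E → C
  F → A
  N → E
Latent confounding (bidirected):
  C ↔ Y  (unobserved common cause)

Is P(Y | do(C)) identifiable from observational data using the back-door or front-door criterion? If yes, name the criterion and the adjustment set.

desc(C)\{C}={Y}; candidates ⊆ {A,E,F,N}.
C↔Y: latent back-door arc(s) into C.
size 0: {}; under {} C still reaches {A,E,F,N,Y} ∋ Y.
size 1: {A}, {E}, {F} …(+1); under {A} C still reaches {E,N,Y} ∋ Y.
size 2: {A,E}, {A,F}, {A,N} …(+3); under {A,E} C still reaches {Y} ∋ Y.
C↔Y cannot be blocked by any observed set — no back-door set.
No mediator lies on a directed C→…→Y path.
Neither criterion identifies P(Y|do(C)) in this graph.

P(Y|do(C)): not identifiable (no BD/FD set).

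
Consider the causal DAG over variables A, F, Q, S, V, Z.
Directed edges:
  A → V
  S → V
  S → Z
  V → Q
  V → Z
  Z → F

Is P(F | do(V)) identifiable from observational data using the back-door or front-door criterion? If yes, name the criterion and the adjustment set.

P(F|do(V)): backdoor, adjust for {S}.

desc(V)\{V}={F,Q,Z}; candidates ⊆ {A,S}.
size 0: {}; under {} V still reaches {A,F,S,Z} ∋ F.
{S}: V⊥F given {S} in G with V→· removed — back-door holds.
P(F|do(V)) = Σ_{S} P(F|V,S)·P(S).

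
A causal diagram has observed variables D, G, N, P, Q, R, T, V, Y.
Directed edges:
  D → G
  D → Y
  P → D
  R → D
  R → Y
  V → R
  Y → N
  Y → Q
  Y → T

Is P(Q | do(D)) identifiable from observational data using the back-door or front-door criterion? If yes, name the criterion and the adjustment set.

P(Q|do(D)): backdoor, adjust for {R}.

desc(D)\{D}={G,N,Q,T,Y}; candidates ⊆ {P,R,V}.
size 0: {}; under {} D still reaches {N,P,Q,R,T,V,Y} ∋ Q.
{R}: D⊥Q given {R} in G with D→· removed — back-door holds.
P(Q|do(D)) = Σ_{R} P(Q|D,R)·P(R).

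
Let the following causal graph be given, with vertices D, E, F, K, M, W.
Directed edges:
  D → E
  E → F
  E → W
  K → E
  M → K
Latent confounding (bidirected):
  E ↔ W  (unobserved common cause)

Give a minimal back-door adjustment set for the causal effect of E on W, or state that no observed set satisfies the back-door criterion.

desc(E)\{E}={F,W}; candidates ⊆ {D,K,M}.
E↔W: latent back-door arc(s) into E.
size 0: {}; under {} E still reaches {D,K,M,W} ∋ W.
size 1: {D}, {K}, {M}; under {D} E still reaches {K,M,W} ∋ W.
size 2: {D,K}, {D,M}, {K,M}; under {D,K} E still reaches {W} ∋ W.
E↔W cannot be blocked by any observed set — no back-door set.

E→W: no observed back-door set.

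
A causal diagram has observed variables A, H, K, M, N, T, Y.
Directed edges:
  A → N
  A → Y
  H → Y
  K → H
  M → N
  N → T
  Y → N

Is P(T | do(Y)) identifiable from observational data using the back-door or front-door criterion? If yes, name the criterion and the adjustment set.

P(T|do(Y)): backdoor, adjust for {A}.

desc(Y)\{Y}={N,T}; candidates ⊆ {A,H,K,M}.
size 0: {}; under {} Y still reaches {A,H,K,N,T} ∋ T.
{A}: Y⊥T given {A} in G with Y→· removed — back-door holds.
P(T|do(Y)) = Σ_{A} P(T|Y,A)·P(A).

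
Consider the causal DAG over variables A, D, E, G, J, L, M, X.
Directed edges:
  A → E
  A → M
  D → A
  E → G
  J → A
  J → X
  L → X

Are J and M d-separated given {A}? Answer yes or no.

Yes — J ⊥ M | {A}.

Bayes-Ball from J | {A} reaches {D,X}.
M ∉ reach(J|{A}) ⇒ J ⊥ M | {A}.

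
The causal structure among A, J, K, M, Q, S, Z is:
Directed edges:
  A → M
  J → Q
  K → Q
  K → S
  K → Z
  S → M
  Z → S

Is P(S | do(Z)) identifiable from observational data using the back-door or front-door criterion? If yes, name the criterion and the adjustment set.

P(S|do(Z)): backdoor, adjust for {K}.

desc(Z)\{Z}={M,S}; candidates ⊆ {A,J,K,Q}.
size 0: {}; under {} Z still reaches {K,M,Q,S} ∋ S.
{K}: Z⊥S given {K} in G with Z→· removed — back-door holds.
P(S|do(Z)) = Σ_{K} P(S|Z,K)·P(K).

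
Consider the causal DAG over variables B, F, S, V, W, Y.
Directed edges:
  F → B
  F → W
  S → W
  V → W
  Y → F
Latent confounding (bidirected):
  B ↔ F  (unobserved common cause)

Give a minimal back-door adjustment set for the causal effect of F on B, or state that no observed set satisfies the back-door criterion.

F→B: no observed back-door set.

desc(F)\{F}={B,W}; candidates ⊆ {S,V,Y}.
F↔B: latent back-door arc(s) into F.
size 0: {}; under {} F still reaches {B,Y} ∋ B.
size 1: {S}, {V}, {Y}; under {S} F still reaches {B,Y} ∋ B.
size 2: {S,V}, {S,Y}, {V,Y}; under {S,V} F still reaches {B,Y} ∋ B.
F↔B cannot be blocked by any observed set — no back-door set.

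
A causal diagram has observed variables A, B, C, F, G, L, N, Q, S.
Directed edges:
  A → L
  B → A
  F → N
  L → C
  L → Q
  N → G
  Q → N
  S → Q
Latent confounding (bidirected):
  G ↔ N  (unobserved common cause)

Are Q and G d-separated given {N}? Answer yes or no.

No — Q and G are d-connected given {N}.

Bayes-Ball from Q | {N} reaches {A,B,C,F,G,L,S}.
G ∈ reach(Q|{N}) ⇒ Q ⊥̸ G | {N}.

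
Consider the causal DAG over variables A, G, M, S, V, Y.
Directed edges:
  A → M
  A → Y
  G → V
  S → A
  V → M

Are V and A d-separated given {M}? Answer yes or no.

Bayes-Ball from V | {M} reaches {A,G,S,Y}.
A ∈ reach(V|{M}) ⇒ V ⊥̸ A | {M}.

No — V and A are d-connected given {M}.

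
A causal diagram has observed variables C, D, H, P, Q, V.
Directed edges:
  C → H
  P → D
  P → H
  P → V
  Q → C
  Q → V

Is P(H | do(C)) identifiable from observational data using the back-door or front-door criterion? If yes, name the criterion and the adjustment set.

desc(C)\{C}={H}; candidates ⊆ {D,P,Q,V}.
∅: C⊥H given ∅ in G with C→· removed — back-door holds.
P(H|do(C)) = P(H|C) — no adjustment needed.

P(H|do(C)): backdoor, adjust for ∅.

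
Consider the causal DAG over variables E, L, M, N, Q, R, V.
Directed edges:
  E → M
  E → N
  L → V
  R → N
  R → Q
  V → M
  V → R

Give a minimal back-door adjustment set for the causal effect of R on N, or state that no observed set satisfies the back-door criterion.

R→N: minimal back-door set ∅.

desc(R)\{R}={N,Q}; candidates ⊆ {E,L,M,V}.
∅: R⊥N given ∅ in G with R→· removed — back-door holds.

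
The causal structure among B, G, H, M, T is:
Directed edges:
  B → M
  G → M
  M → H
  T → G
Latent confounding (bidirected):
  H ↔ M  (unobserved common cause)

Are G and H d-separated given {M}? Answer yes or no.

Bayes-Ball from G | {M} reaches {B,H,T}.
H ∈ reach(G|{M}) ⇒ G ⊥̸ H | {M}.

No — G and H are d-connected given {M}.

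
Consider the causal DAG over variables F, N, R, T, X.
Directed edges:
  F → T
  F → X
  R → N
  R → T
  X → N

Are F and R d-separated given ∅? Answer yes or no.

Bayes-Ball from F | ∅ reaches {N,T,X}.
R ∉ reach(F|∅) ⇒ F ⊥ R | ∅.

Yes — F ⊥ R | ∅.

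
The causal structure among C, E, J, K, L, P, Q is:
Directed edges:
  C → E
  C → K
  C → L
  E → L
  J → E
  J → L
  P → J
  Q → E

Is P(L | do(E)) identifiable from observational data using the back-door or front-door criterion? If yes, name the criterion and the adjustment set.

P(L|do(E)): backdoor, adjust for {C, J}.

desc(E)\{E}={L}; candidates ⊆ {C,J,K,P,Q}.
size 0: {}; under {} E still reaches {C,J,K,L,P,Q} ∋ L.
size 1: {C}, {J}, {K} …(+2); under {C} E still reaches {J,L,P,Q} ∋ L.
{C,J}: E⊥L given {C,J} in G with E→· removed — back-door holds.
P(L|do(E)) = Σ_{C,J} P(L|E,C,J)·P(C,J).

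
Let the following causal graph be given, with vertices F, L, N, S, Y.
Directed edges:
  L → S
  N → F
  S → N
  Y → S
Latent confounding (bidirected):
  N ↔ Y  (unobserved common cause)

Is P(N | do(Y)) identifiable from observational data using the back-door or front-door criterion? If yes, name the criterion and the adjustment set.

desc(Y)\{Y}={F,N,S}; candidates ⊆ {L}.
Y↔N: latent back-door arc(s) into Y.
size 0: {}; under {} Y still reaches {F,N} ∋ N.
size 1: {L}; under {L} Y still reaches {F,N} ∋ N.
Y↔N cannot be blocked by any observed set — no back-door set.
{S}: (i) intercepts every directed Y→N path; (ii) no back-door Y→{S}; (iii) {Y} blocks every back-door {S}→N. Front-door holds.
P(N|do(Y)) = Σ_{S} P(S|Y) Σ_{Y'} P(N|S,Y')P(Y').

P(N|do(Y)): frontdoor, adjust for {S}.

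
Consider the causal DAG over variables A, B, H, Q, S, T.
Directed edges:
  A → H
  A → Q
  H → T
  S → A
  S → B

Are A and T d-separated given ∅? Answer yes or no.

Bayes-Ball from A | ∅ reaches {B,H,Q,S,T}.
T ∈ reach(A|∅) ⇒ A ⊥̸ T | ∅.

No — A and T are d-connected given ∅.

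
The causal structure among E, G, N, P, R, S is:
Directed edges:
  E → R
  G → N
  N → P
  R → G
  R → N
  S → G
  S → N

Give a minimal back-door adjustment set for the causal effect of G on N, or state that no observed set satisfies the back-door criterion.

desc(G)\{G}={N,P}; candidates ⊆ {E,R,S}.
size 0: {}; under {} G still reaches {E,N,P,R,S} ∋ N.
size 1: {E}, {R}, {S}; under {E} G still reaches {N,P,R,S} ∋ N.
{R,S}: G⊥N given {R,S} in G with G→· removed — back-door holds.

G→N: minimal back-door set {R, S}.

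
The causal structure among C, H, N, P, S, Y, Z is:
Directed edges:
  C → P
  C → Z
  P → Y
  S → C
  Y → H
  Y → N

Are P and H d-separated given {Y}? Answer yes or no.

Bayes-Ball from P | {Y} reaches {C,S,Z}.
H ∉ reach(P|{Y}) ⇒ P ⊥ H | {Y}.

Yes — P ⊥ H | {Y}.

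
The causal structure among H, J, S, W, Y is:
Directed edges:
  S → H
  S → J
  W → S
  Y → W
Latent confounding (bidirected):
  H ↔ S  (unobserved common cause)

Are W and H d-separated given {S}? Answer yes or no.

Bayes-Ball from W | {S} reaches {H,Y}.
H ∈ reach(W|{S}) ⇒ W ⊥̸ H | {S}.

No — W and H are d-connected given {S}.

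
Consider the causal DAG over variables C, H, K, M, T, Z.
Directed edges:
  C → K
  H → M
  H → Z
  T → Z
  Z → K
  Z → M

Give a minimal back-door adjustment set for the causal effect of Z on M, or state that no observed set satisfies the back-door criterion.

Z→M: minimal back-door set {H}.

desc(Z)\{Z}={K,M}; candidates ⊆ {C,H,T}.
size 0: {}; under {} Z still reaches {H,M,T} ∋ M.
{H}: Z⊥M given {H} in G with Z→· removed — back-door holds.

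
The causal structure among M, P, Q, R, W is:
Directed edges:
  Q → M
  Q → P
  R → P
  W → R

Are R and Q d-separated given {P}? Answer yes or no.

Bayes-Ball from R | {P} reaches {M,Q,W}.
Q ∈ reach(R|{P}) ⇒ R ⊥̸ Q | {P}.

No — R and Q are d-connected given {P}.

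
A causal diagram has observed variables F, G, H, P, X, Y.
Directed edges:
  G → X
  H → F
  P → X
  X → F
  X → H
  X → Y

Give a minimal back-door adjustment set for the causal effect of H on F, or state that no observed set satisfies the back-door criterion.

desc(H)\{H}={F}; candidates ⊆ {G,P,X,Y}.
size 0: {}; under {} H still reaches {F,G,P,X,Y} ∋ F.
{X}: H⊥F given {X} in G with H→· removed — back-door holds.

H→F: minimal back-door set {X}.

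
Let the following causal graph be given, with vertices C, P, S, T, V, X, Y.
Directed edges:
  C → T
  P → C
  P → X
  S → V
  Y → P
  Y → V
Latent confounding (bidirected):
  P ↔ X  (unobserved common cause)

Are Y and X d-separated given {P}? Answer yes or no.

Bayes-Ball from Y | {P} reaches {V,X}.
X ∈ reach(Y|{P}) ⇒ Y ⊥̸ X | {P}.

No — Y and X are d-connected given {P}.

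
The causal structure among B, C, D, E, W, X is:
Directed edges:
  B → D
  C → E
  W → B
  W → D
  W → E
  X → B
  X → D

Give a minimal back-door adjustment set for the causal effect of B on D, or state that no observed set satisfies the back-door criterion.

desc(B)\{B}={D}; candidates ⊆ {C,E,W,X}.
size 0: {}; under {} B still reaches {D,E,W,X} ∋ D.
size 1: {C}, {E}, {W} …(+1); under {C} B still reaches {D,E,W,X} ∋ D.
{W,X}: B⊥D given {W,X} in G with B→· removed — back-door holds.

B→D: minimal back-door set {W, X}.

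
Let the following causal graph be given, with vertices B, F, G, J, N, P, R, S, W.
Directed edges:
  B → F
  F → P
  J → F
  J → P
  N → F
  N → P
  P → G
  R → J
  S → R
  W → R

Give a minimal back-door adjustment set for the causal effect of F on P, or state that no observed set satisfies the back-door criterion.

desc(F)\{F}={G,P}; candidates ⊆ {B,J,N,R,S,W}.
size 0: {}; under {} F still reaches {B,G,J,N,P,R,S,W} ∋ P.
size 1: {B}, {J}, {N} …(+3); under {B} F still reaches {G,J,N,P,R,S,W} ∋ P.
{J,N}: F⊥P given {J,N} in G with F→· removed — back-door holds.

F→P: minimal back-door set {J, N}.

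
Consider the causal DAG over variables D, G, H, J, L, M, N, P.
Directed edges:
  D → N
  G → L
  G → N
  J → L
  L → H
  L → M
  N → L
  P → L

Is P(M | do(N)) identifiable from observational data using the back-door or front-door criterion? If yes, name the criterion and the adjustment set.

P(M|do(N)): backdoor, adjust for {G}.

desc(N)\{N}={H,L,M}; candidates ⊆ {D,G,J,P}.
size 0: {}; under {} N still reaches {D,G,H,L,M} ∋ M.
{G}: N⊥M given {G} in G with N→· removed — back-door holds.
P(M|do(N)) = Σ_{G} P(M|N,G)·P(G).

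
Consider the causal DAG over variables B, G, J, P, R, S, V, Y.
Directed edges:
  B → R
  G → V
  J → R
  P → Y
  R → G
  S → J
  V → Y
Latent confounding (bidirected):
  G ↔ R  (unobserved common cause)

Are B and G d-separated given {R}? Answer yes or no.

No — B and G are d-connected given {R}.

Bayes-Ball from B | {R} reaches {G,J,S,V,Y}.
G ∈ reach(B|{R}) ⇒ B ⊥̸ G | {R}.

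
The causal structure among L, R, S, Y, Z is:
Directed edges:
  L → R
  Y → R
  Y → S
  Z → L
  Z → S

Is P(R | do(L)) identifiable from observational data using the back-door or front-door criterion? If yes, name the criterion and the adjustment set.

desc(L)\{L}={R}; candidates ⊆ {S,Y,Z}.
∅: L⊥R given ∅ in G with L→· removed — back-door holds.
P(R|do(L)) = P(R|L) — no adjustment needed.

P(R|do(L)): backdoor, adjust for ∅.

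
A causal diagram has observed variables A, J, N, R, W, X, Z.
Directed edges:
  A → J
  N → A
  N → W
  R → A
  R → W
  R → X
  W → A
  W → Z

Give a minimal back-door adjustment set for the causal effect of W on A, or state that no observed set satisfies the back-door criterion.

desc(W)\{W}={A,J,Z}; candidates ⊆ {N,R,X}.
size 0: {}; under {} W still reaches {A,J,N,R,X} ∋ A.
size 1: {N}, {R}, {X}; under {N} W still reaches {A,J,R,X} ∋ A.
{N,R}: W⊥A given {N,R} in G with W→· removed — back-door holds.

W→A: minimal back-door set {N, R}.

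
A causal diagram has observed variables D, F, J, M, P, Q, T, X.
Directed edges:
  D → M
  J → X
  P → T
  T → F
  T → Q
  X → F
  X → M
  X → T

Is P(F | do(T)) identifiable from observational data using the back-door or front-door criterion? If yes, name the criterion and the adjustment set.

P(F|do(T)): backdoor, adjust for {X}.

desc(T)\{T}={F,Q}; candidates ⊆ {D,J,M,P,X}.
size 0: {}; under {} T still reaches {F,J,M,P,X} ∋ F.
{X}: T⊥F given {X} in G with T→· removed — back-door holds.
P(F|do(T)) = Σ_{X} P(F|T,X)·P(X).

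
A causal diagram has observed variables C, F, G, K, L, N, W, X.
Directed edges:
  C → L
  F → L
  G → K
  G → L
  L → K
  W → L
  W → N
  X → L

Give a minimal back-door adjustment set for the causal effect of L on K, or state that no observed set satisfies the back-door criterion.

L→K: minimal back-door set {G}.

desc(L)\{L}={K}; candidates ⊆ {C,F,G,N,W,X}.
size 0: {}; under {} L still reaches {C,F,G,K,N,W,X} ∋ K.
{G}: L⊥K given {G} in G with L→· removed — back-door holds.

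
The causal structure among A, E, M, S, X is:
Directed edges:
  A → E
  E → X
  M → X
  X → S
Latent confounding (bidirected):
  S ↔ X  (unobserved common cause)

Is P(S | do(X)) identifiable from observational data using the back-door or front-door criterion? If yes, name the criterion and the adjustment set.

P(S|do(X)): not identifiable (no BD/FD set).

desc(X)\{X}={S}; candidates ⊆ {A,E,M}.
X↔S: latent back-door arc(s) into X.
size 0: {}; under {} X still reaches {A,E,M,S} ∋ S.
size 1: {A}, {E}, {M}; under {A} X still reaches {E,M,S} ∋ S.
size 2: {A,E}, {A,M}, {E,M}; under {A,E} X still reaches {M,S} ∋ S.
X↔S cannot be blocked by any observed set — no back-door set.
No mediator lies on a directed X→…→S path.
Neither criterion identifies P(S|do(X)) in this graph.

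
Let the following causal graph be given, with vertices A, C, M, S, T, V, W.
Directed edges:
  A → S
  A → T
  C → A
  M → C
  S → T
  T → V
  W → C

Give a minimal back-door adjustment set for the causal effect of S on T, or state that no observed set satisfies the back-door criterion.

desc(S)\{S}={T,V}; candidates ⊆ {A,C,M,W}.
size 0: {}; under {} S still reaches {A,C,M,T,V,W} ∋ T.
{A}: S⊥T given {A} in G with S→· removed — back-door holds.

S→T: minimal back-door set {A}.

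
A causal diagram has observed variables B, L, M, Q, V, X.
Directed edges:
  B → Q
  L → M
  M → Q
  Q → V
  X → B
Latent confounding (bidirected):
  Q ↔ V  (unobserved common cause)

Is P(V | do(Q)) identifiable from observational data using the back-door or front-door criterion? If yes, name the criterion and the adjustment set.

P(V|do(Q)): not identifiable (no BD/FD set).

desc(Q)\{Q}={V}; candidates ⊆ {B,L,M,X}.
Q↔V: latent back-door arc(s) into Q.
size 0: {}; under {} Q still reaches {B,L,M,V,X} ∋ V.
size 1: {B}, {L}, {M} …(+1); under {B} Q still reaches {L,M,V} ∋ V.
size 2: {B,L}, {B,M}, {B,X} …(+3); under {B,L} Q still reaches {M,V} ∋ V.
Q↔V cannot be blocked by any observed set — no back-door set.
No mediator lies on a directed Q→…→V path.
Neither criterion identifies P(V|do(Q)) in this graph.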